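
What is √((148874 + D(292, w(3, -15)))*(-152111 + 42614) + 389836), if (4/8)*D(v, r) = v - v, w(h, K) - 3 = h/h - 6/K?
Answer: I*√16300866542 ≈ 1.2767e+5*I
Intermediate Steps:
w(h, K) = 4 - 6/K (w(h, K) = 3 + (h/h - 6/K) = 3 + (1 - 6/K) = 4 - 6/K)
D(v, r) = 0 (D(v, r) = 2*(v - v) = 2*0 = 0)
√((148874 + D(292, w(3, -15)))*(-152111 + 42614) + 389836) = √((148874 + 0)*(-152111 + 42614) + 389836) = √(148874*(-109497) + 389836) = √(-16301256378 + 389836) = √(-16300866542) = I*√16300866542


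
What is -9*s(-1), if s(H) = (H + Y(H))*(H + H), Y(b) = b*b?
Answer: 0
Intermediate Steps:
Y(b) = b²
s(H) = 2*H*(H + H²) (s(H) = (H + H²)*(H + H) = (H + H²)*(2*H) = 2*H*(H + H²))
-9*s(-1) = -18*(-1)²*(1 - 1) = -18*0 = -9*0 = 0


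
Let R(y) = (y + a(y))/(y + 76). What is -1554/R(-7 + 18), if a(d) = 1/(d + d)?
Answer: -330484/27 ≈ -12240.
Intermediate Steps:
a(d) = 1/(2*d)
R(y) = (y + 1/(2*y))/(76 + y) (R(y) = (y + 1/(2*y))/(y + 76) = (y + 1/(2*y))/(76 + y))
-1554/R(-7 + 18) = -1554*(-7 + 18)*(76 + (-7 + 18))/(½ + (-7 + 18)²) = -1554*11*(76 + 11)/(½ + 11²) = -1554*957/(½ + 121) = -1554/((1/11)*(1/87)*(243/2)) = -1554/81/638 = -1554*638/81 = -330484/27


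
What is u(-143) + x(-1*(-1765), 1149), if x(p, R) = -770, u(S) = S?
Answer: -913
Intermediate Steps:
u(-143) + x(-1*(-1765), 1149) = -143 - 770 = -913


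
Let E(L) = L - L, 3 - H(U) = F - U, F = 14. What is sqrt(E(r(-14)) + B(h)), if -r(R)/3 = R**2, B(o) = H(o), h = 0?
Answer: I*sqrt(11) ≈ 3.3166*I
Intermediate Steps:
H(U) = -11 + U (H(U) = 3 - (14 - U) = 3 + (-14 + U) = -11 + U)
B(o) = -11 + o
r(R) = -3*R**2
E(L) = 0
sqrt(E(r(-14)) + B(h)) = sqrt(0 + (-11 + 0)) = sqrt(0 - 11) = sqrt(-11) = I*sqrt(11)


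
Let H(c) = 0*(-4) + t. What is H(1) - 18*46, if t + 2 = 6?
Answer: -824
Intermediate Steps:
t = 4 (t = -2 + 6 = 4)
H(c) = 4 (H(c) = 0*(-4) + 4 = 0 + 4 = 4)
H(1) - 18*46 = 4 - 18*46 = 4 - 828 = -824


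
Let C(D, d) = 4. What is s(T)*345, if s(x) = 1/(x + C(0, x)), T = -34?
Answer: -23/2 ≈ -11.500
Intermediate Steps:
s(x) = 1/(4 + x) (s(x) = 1/(x + 4) = 1/(4 + x))
s(T)*345 = 345/(4 - 34) = 345/(-30) = -1/30*345 = -23/2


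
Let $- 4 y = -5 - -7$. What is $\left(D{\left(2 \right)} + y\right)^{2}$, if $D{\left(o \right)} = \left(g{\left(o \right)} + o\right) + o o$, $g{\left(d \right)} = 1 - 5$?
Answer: $\frac{9}{4} \approx 2.25$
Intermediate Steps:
$g{\left(d \right)} = -4$ ($g{\left(d \right)} = 1 - 5 = -4$)
$D{\left(o \right)} = -4 + o + o^{2}$ ($D{\left(o \right)} = \left(-4 + o\right) + o o = \left(-4 + o\right) + o^{2} = -4 + o + o^{2}$)
$y = - \frac{1}{2}$ ($y = - \frac{-5 - -7}{4} = - \frac{-5 + 7}{4} = \left(- \frac{1}{4}\right) 2 = - \frac{1}{2} \approx -0.5$)
$\left(D{\left(2 \right)} + y\right)^{2} = \left(\left(-4 + 2 + 2^{2}\right) - \frac{1}{2}\right)^{2} = \left(\left(-4 + 2 + 4\right) - \frac{1}{2}\right)^{2} = \left(2 - \frac{1}{2}\right)^{2} = \left(\frac{3}{2}\right)^{2} = \frac{9}{4}$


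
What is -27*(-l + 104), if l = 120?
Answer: 432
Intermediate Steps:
-27*(-l + 104) = -27*(-1*120 + 104) = -27*(-120 + 104) = -27*(-16) = 432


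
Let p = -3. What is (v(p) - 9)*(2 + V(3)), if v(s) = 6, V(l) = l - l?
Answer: -6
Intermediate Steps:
V(l) = 0
(v(p) - 9)*(2 + V(3)) = (6 - 9)*(2 + 0) = -3*2 = -6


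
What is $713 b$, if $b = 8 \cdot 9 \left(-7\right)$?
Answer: $-359352$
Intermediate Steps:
$b = -504$ ($b = 72 \left(-7\right) = -504$)
$713 b = 713 \left(-504\right) = -359352$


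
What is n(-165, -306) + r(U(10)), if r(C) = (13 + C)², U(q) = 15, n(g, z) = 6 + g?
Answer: 625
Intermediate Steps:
n(-165, -306) + r(U(10)) = (6 - 165) + (13 + 15)² = -159 + 28² = -159 + 784 = 625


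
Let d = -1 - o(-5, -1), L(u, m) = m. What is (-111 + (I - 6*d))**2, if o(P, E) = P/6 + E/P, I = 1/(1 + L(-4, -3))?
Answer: 1194649/100 ≈ 11946.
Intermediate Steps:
I = -1/2 (I = 1/(1 - 3) = 1/(-2) = -1/2 ≈ -0.50000)
o(P, E) = P/6 + E/P (o(P, E) = P*(1/6) + E/P = P/6 + E/P)
d = -11/30 (d = -1 - ((1/6)*(-5) - 1/(-5)) = -1 - (-5/6 - 1*(-1/5)) = -1 - (-5/6 + 1/5) = -1 - 1*(-19/30) = -1 + 19/30 = -11/30 ≈ -0.36667)
(-111 + (I - 6*d))**2 = (-111 + (-1/2 - 6*(-11/30)))**2 = (-111 + (-1/2 + 11/5))**2 = (-111 + 17/10)**2 = (-1093/10)**2 = 1194649/100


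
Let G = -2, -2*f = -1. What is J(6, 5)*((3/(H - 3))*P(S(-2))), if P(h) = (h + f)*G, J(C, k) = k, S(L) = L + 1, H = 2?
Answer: -15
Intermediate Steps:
f = 1/2 (f = -1/2*(-1) = 1/2 ≈ 0.50000)
S(L) = 1 + L
P(h) = -1 - 2*h (P(h) = (h + 1/2)*(-2) = (1/2 + h)*(-2) = -1 - 2*h)
J(6, 5)*((3/(H - 3))*P(S(-2))) = 5*((3/(2 - 3))*(-1 - 2*(1 - 2))) = 5*((3/(-1))*(-1 - 2*(-1))) = 5*((3*(-1))*(-1 + 2)) = 5*(-3*1) = 5*(-3) = -15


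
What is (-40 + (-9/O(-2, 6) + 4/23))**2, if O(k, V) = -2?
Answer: 2640625/2116 ≈ 1247.9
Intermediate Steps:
(-40 + (-9/O(-2, 6) + 4/23))**2 = (-40 + (-9/(-2) + 4/23))**2 = (-40 + (-9*(-1/2) + 4*(1/23)))**2 = (-40 + (9/2 + 4/23))**2 = (-40 + 215/46)**2 = (-1625/46)**2 = 2640625/2116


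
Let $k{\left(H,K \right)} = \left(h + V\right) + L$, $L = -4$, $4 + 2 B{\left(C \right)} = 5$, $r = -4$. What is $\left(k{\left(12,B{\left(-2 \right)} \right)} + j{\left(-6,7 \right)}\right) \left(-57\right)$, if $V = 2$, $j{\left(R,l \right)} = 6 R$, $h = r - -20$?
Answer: $1254$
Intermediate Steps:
$h = 16$ ($h = -4 - -20 = -4 + 20 = 16$)
$B{\left(C \right)} = \frac{1}{2}$ ($B{\left(C \right)} = -2 + \frac{1}{2} \cdot 5 = -2 + \frac{5}{2} = \frac{1}{2}$)
$k{\left(H,K \right)} = 14$ ($k{\left(H,K \right)} = \left(16 + 2\right) - 4 = 18 - 4 = 14$)
$\left(k{\left(12,B{\left(-2 \right)} \right)} + j{\left(-6,7 \right)}\right) \left(-57\right) = \left(14 + 6 \left(-6\right)\right) \left(-57\right) = \left(14 - 36\right) \left(-57\right) = \left(-22\right) \left(-57\right) = 1254$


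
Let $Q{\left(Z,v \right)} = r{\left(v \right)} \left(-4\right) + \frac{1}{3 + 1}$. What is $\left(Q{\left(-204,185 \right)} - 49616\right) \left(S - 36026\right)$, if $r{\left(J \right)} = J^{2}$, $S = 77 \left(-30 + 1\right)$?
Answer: $\frac{28543624317}{4} \approx 7.1359 \cdot 10^{9}$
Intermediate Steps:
$S = -2233$ ($S = 77 \left(-29\right) = -2233$)
$Q{\left(Z,v \right)} = \frac{1}{4} - 4 v^{2}$ ($Q{\left(Z,v \right)} = v^{2} \left(-4\right) + \frac{1}{3 + 1} = - 4 v^{2} + \frac{1}{4} = \frac{1}{4} - 4 v^{2}$)
$\left(Q{\left(-204,185 \right)} - 49616\right) \left(S - 36026\right) = \left(\left(\frac{1}{4} - 4 \cdot 185^{2}\right) - 49616\right) \left(-2233 - 36026\right) = \left(\left(\frac{1}{4} - 136900\right) - 49616\right) \left(-38259\right) = \left(- \frac{547599}{4} - 49616\right) \left(-38259\right) = \left(- \frac{746063}{4}\right) \left(-38259\right) = \frac{28543624317}{4}$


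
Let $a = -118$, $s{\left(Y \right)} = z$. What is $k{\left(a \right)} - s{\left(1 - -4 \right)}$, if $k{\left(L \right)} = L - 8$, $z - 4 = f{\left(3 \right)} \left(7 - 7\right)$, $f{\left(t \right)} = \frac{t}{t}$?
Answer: $-130$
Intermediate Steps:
$f{\left(t \right)} = 1$
$z = 4$ ($z = 4 + 1 \left(7 - 7\right) = 4 + 1 \cdot 0 = 4 + 0 = 4$)
$s{\left(Y \right)} = 4$
$k{\left(L \right)} = -8 + L$ ($k{\left(L \right)} = L - 8 = -8 + L$)
$k{\left(a \right)} - s{\left(1 - -4 \right)} = \left(-8 - 118\right) - 4 = -126 - 4 = -130$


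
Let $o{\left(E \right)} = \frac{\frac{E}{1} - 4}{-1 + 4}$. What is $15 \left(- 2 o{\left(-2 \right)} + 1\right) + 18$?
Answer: $93$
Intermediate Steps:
$o{\left(E \right)} = - \frac{4}{3} + \frac{E}{3}$ ($o{\left(E \right)} = \frac{E 1 - 4}{3} = \left(E - 4\right) \frac{1}{3} = \left(-4 + E\right) \frac{1}{3} = - \frac{4}{3} + \frac{E}{3}$)
$15 \left(- 2 o{\left(-2 \right)} + 1\right) + 18 = 15 \left(- 2 \left(- \frac{4}{3} + \frac{1}{3} \left(-2\right)\right) + 1\right) + 18 = 15 \left(- 2 \left(- \frac{4}{3} - \frac{2}{3}\right) + 1\right) + 18 = 15 \left(\left(-2\right) \left(-2\right) + 1\right) + 18 = 15 \left(4 + 1\right) + 18 = 15 \cdot 5 + 18 = 75 + 18 = 93$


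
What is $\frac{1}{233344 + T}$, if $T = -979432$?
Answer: $- \frac{1}{746088} \approx -1.3403 \cdot 10^{-6}$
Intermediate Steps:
$\frac{1}{233344 + T} = \frac{1}{233344 - 979432} = \frac{1}{-746088} = - \frac{1}{746088}$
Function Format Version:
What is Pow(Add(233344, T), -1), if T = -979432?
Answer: Rational(-1, 746088) ≈ -1.3403e-6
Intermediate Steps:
Pow(Add(233344, T), -1) = Pow(Add(233344, -979432), -1) = Pow(-746088, -1) = Rational(-1, 746088)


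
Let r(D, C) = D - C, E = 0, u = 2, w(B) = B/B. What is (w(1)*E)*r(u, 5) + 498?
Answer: 498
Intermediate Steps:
w(B) = 1
(w(1)*E)*r(u, 5) + 498 = (1*0)*(2 - 1*5) + 498 = 0*(2 - 5) + 498 = 0*(-3) + 498 = 0 + 498 = 498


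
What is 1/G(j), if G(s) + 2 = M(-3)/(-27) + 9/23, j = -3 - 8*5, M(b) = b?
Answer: -207/310 ≈ -0.66774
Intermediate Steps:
j = -43 (j = -3 - 4*10 = -3 - 40 = -43)
G(s) = -310/207 (G(s) = -2 + (-3/(-27) + 9/23) = -2 + (-3*(-1/27) + 9*(1/23)) = -2 + (⅑ + 9/23) = -2 + 104/207 = -310/207)
1/G(j) = 1/(-310/207) = -207/310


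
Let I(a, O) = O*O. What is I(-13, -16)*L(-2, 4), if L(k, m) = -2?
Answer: -512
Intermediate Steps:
I(a, O) = O²
I(-13, -16)*L(-2, 4) = (-16)²*(-2) = 256*(-2) = -512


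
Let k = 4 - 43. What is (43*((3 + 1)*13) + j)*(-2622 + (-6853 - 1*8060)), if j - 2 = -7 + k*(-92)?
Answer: -102036165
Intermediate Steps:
k = -39
j = 3583 (j = 2 + (-7 - 39*(-92)) = 2 + (-7 + 3588) = 2 + 3581 = 3583)
(43*((3 + 1)*13) + j)*(-2622 + (-6853 - 1*8060)) = (43*((3 + 1)*13) + 3583)*(-2622 + (-6853 - 1*8060)) = (43*(4*13) + 3583)*(-2622 + (-6853 - 8060)) = (43*52 + 3583)*(-2622 - 14913) = (2236 + 3583)*(-17535) = 5819*(-17535) = -102036165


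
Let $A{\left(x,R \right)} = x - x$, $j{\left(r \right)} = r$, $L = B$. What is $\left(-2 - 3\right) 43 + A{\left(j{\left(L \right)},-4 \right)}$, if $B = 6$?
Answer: $-215$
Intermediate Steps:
$L = 6$
$A{\left(x,R \right)} = 0$
$\left(-2 - 3\right) 43 + A{\left(j{\left(L \right)},-4 \right)} = \left(-2 - 3\right) 43 + 0 = \left(-5\right) 43 + 0 = -215 + 0 = -215$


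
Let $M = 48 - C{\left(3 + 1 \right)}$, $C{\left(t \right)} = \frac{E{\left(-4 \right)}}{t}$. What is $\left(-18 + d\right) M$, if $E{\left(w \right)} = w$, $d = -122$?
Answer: $-6860$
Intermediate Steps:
$C{\left(t \right)} = - \frac{4}{t}$
$M = 49$ ($M = 48 - - \frac{4}{3 + 1} = 48 - - \frac{4}{4} = 48 - \left(-4\right) \frac{1}{4} = 48 - -1 = 48 + 1 = 49$)
$\left(-18 + d\right) M = \left(-18 - 122\right) 49 = \left(-140\right) 49 = -6860$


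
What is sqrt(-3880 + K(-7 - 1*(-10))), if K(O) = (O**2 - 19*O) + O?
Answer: 5*I*sqrt(157) ≈ 62.65*I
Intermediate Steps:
K(O) = O**2 - 18*O
sqrt(-3880 + K(-7 - 1*(-10))) = sqrt(-3880 + (-7 - 1*(-10))*(-18 + (-7 - 1*(-10)))) = sqrt(-3880 + (-7 + 10)*(-18 + (-7 + 10))) = sqrt(-3880 + 3*(-18 + 3)) = sqrt(-3880 + 3*(-15)) = sqrt(-3880 - 45) = sqrt(-3925) = 5*I*sqrt(157)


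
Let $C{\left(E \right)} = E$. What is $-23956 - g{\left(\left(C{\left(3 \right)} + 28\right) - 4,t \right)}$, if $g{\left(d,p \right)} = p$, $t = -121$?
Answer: $-23835$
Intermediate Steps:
$-23956 - g{\left(\left(C{\left(3 \right)} + 28\right) - 4,t \right)} = -23956 - -121 = -23956 + 121 = -23835$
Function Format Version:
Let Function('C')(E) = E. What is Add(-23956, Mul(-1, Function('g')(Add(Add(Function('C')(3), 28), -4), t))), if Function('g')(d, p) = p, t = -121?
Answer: -23835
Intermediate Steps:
Add(-23956, Mul(-1, Function('g')(Add(Add(Function('C')(3), 28), -4), t))) = Add(-23956, Mul(-1, -121)) = Add(-23956, 121) = -23835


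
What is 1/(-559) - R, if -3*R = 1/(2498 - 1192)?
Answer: -3359/2190162 ≈ -0.0015337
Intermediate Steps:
R = -1/3918 (R = -1/(3*(2498 - 1192)) = -1/3/1306 = -1/3*1/1306 = -1/3918 ≈ -0.00025523)
1/(-559) - R = 1/(-559) - 1*(-1/3918) = -1/559 + 1/3918 = -3359/2190162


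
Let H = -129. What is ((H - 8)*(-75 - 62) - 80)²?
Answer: 349278721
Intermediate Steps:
((H - 8)*(-75 - 62) - 80)² = ((-129 - 8)*(-75 - 62) - 80)² = (-137*(-137) - 80)² = (18769 - 80)² = 18689² = 349278721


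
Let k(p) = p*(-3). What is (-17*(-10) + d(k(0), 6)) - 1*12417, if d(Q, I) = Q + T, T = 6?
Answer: -12241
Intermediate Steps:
k(p) = -3*p
d(Q, I) = 6 + Q (d(Q, I) = Q + 6 = 6 + Q)
(-17*(-10) + d(k(0), 6)) - 1*12417 = (-17*(-10) + (6 - 3*0)) - 1*12417 = (170 + (6 + 0)) - 12417 = (170 + 6) - 12417 = 176 - 12417 = -12241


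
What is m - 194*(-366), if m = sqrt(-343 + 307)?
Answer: 71004 + 6*I ≈ 71004.0 + 6.0*I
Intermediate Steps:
m = 6*I (m = sqrt(-36) = 6*I ≈ 6.0*I)
m - 194*(-366) = 6*I - 194*(-366) = 6*I + 71004 = 71004 + 6*I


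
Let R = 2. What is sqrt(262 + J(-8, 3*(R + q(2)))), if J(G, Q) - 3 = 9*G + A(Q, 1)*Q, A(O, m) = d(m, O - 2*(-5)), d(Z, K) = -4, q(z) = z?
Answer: sqrt(145) ≈ 12.042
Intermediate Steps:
A(O, m) = -4
J(G, Q) = 3 - 4*Q + 9*G (J(G, Q) = 3 + (9*G - 4*Q) = 3 + (-4*Q + 9*G) = 3 - 4*Q + 9*G)
sqrt(262 + J(-8, 3*(R + q(2)))) = sqrt(262 + (3 - 12*(2 + 2) + 9*(-8))) = sqrt(262 + (3 - 12*4 - 72)) = sqrt(262 + (3 - 4*12 - 72)) = sqrt(262 + (3 - 48 - 72)) = sqrt(262 - 117) = sqrt(145)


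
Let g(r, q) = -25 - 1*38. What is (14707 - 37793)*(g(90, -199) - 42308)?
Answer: 978176906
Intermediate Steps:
g(r, q) = -63 (g(r, q) = -25 - 38 = -63)
(14707 - 37793)*(g(90, -199) - 42308) = (14707 - 37793)*(-63 - 42308) = -23086*(-42371) = 978176906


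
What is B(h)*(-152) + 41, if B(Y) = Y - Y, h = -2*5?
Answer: 41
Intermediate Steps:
h = -10
B(Y) = 0
B(h)*(-152) + 41 = 0*(-152) + 41 = 0 + 41 = 41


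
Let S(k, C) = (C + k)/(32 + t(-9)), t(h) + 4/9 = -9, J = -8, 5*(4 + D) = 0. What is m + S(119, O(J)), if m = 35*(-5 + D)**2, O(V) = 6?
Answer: 576630/203 ≈ 2840.5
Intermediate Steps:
D = -4 (D = -4 + (1/5)*0 = -4 + 0 = -4)
t(h) = -85/9 (t(h) = -4/9 - 9 = -85/9)
S(k, C) = 9*C/203 + 9*k/203 (S(k, C) = (C + k)/(32 - 85/9) = (C + k)/(203/9) = (C + k)*(9/203) = 9*C/203 + 9*k/203)
m = 2835 (m = 35*(-5 - 4)**2 = 35*(-9)**2 = 35*81 = 2835)
m + S(119, O(J)) = 2835 + ((9/203)*6 + (9/203)*119) = 2835 + (54/203 + 153/29) = 2835 + 1125/203 = 576630/203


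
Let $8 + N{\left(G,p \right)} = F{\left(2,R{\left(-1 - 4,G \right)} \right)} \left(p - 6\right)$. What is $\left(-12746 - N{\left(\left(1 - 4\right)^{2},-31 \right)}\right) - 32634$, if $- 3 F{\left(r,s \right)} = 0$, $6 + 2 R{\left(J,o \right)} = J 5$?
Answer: $-45372$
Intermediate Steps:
$R{\left(J,o \right)} = -3 + \frac{5 J}{2}$ ($R{\left(J,o \right)} = -3 + \frac{J 5}{2} = -3 + \frac{5 J}{2}$)
$F{\left(r,s \right)} = 0$ ($F{\left(r,s \right)} = \left(- \frac{1}{3}\right) 0 = 0$)
$N{\left(G,p \right)} = -8$ ($N{\left(G,p \right)} = -8 + 0 \left(p - 6\right) = -8 + 0 \left(-6 + p\right) = -8 + 0 = -8$)
$\left(-12746 - N{\left(\left(1 - 4\right)^{2},-31 \right)}\right) - 32634 = \left(-12746 - -8\right) - 32634 = \left(-12746 + 8\right) - 32634 = -12738 - 32634 = -45372$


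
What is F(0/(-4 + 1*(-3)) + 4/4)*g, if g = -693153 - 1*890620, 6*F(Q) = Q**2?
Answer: -1583773/6 ≈ -2.6396e+5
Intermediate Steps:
F(Q) = Q**2/6
g = -1583773 (g = -693153 - 890620 = -1583773)
F(0/(-4 + 1*(-3)) + 4/4)*g = ((0/(-4 + 1*(-3)) + 4/4)**2/6)*(-1583773) = ((0/(-4 - 3) + 4*(1/4))**2/6)*(-1583773) = ((0/(-7) + 1)**2/6)*(-1583773) = ((0*(-1/7) + 1)**2/6)*(-1583773) = ((0 + 1)**2/6)*(-1583773) = ((1/6)*1**2)*(-1583773) = ((1/6)*1)*(-1583773) = (1/6)*(-1583773) = -1583773/6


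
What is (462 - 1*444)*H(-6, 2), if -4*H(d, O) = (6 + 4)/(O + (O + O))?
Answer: -15/2 ≈ -7.5000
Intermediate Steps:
H(d, O) = -5/(6*O) (H(d, O) = -(6 + 4)/(4*(O + (O + O))) = -5/(2*(O + 2*O)) = -5/(2*(3*O)) = -5*1/(3*O)/2 = -5/(6*O))
(462 - 1*444)*H(-6, 2) = (462 - 1*444)*(-5/6/2) = (462 - 444)*(-5/6*1/2) = 18*(-5/12) = -15/2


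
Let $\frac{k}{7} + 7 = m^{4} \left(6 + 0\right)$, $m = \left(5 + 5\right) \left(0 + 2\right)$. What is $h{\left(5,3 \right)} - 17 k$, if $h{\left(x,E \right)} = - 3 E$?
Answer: $-114239176$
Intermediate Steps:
$m = 20$ ($m = 10 \cdot 2 = 20$)
$k = 6719951$ ($k = -49 + 7 \cdot 20^{4} \left(6 + 0\right) = -49 + 7 \cdot 160000 \cdot 6 = -49 + 7 \cdot 960000 = -49 + 6720000 = 6719951$)
$h{\left(5,3 \right)} - 17 k = \left(-3\right) 3 - 114239167 = -9 - 114239167 = -114239176$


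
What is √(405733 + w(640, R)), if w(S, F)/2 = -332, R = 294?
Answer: √405069 ≈ 636.45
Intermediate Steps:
w(S, F) = -664 (w(S, F) = 2*(-332) = -664)
√(405733 + w(640, R)) = √(405733 - 664) = √405069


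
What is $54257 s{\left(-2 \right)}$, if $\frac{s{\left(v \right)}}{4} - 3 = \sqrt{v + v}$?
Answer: $651084 + 434056 i \approx 6.5108 \cdot 10^{5} + 4.3406 \cdot 10^{5} i$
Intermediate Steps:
$s{\left(v \right)} = 12 + 4 \sqrt{2} \sqrt{v}$ ($s{\left(v \right)} = 12 + 4 \sqrt{v + v} = 12 + 4 \sqrt{2 v} = 12 + 4 \sqrt{2} \sqrt{v}$)
$54257 s{\left(-2 \right)} = 54257 \left(12 + 4 \sqrt{2} \sqrt{-2}\right) = 54257 \left(12 + 4 \sqrt{2} i \sqrt{2}\right) = 54257 \left(12 + 8 i\right) = 651084 + 434056 i$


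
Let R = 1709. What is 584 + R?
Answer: 2293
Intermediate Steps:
584 + R = 584 + 1709 = 2293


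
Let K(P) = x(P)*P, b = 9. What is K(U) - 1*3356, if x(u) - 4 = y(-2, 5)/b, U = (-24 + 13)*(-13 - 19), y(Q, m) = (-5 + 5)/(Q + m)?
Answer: -1948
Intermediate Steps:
y(Q, m) = 0 (y(Q, m) = 0/(Q + m) = 0)
U = 352 (U = -11*(-32) = 352)
x(u) = 4 (x(u) = 4 + 0/9 = 4 + 0*(⅑) = 4 + 0 = 4)
K(P) = 4*P
K(U) - 1*3356 = 4*352 - 1*3356 = 1408 - 3356 = -1948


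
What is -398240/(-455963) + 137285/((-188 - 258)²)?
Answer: 141813188295/90698336108 ≈ 1.5636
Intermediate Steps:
-398240/(-455963) + 137285/((-188 - 258)²) = -398240*(-1/455963) + 137285/((-446)²) = 398240/455963 + 137285/198916 = 141813188295/90698336108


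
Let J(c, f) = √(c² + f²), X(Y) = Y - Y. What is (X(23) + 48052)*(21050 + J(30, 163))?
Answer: 1011494600 + 48052*√27469 ≈ 1.0195e+9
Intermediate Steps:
X(Y) = 0
(X(23) + 48052)*(21050 + J(30, 163)) = (0 + 48052)*(21050 + √(30² + 163²)) = 48052*(21050 + √(900 + 26569)) = 48052*(21050 + √27469) = 1011494600 + 48052*√27469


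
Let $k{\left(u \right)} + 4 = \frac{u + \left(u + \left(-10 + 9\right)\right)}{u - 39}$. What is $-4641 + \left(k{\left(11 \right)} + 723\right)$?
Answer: $- \frac{15691}{4} \approx -3922.8$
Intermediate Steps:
$k{\left(u \right)} = -4 + \frac{-1 + 2 u}{-39 + u}$ ($k{\left(u \right)} = -4 + \frac{u + \left(u + \left(-10 + 9\right)\right)}{u - 39} = -4 + \frac{u + \left(u - 1\right)}{-39 + u} = -4 + \frac{u + \left(-1 + u\right)}{-39 + u} = -4 + \frac{-1 + 2 u}{-39 + u}$)
$-4641 + \left(k{\left(11 \right)} + 723\right) = -4641 + \left(\frac{155 - 22}{-39 + 11} + 723\right) = -4641 + \left(\frac{155 - 22}{-28} + 723\right) = -4641 + \left(\left(- \frac{1}{28}\right) 133 + 723\right) = -4641 + \left(- \frac{19}{4} + 723\right) = -4641 + \frac{2873}{4} = - \frac{15691}{4}$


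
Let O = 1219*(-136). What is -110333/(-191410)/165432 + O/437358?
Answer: -874926387608311/2308181564474160 ≈ -0.37905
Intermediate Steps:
O = -165784
-110333/(-191410)/165432 + O/437358 = -110333/(-191410)/165432 - 165784/437358 = -110333*(-1/191410)*(1/165432) - 165784*1/437358 = (110333/191410)*(1/165432) - 82892/218679 = 110333/31665339120 - 82892/218679 = -874926387608311/2308181564474160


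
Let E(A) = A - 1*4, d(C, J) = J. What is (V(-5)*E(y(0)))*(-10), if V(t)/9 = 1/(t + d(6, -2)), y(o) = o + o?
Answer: -360/7 ≈ -51.429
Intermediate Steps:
y(o) = 2*o
E(A) = -4 + A (E(A) = A - 4 = -4 + A)
V(t) = 9/(-2 + t) (V(t) = 9/(t - 2) = 9/(-2 + t))
(V(-5)*E(y(0)))*(-10) = ((9/(-2 - 5))*(-4 + 2*0))*(-10) = ((9/(-7))*(-4 + 0))*(-10) = ((9*(-⅐))*(-4))*(-10) = -9/7*(-4)*(-10) = (36/7)*(-10) = -360/7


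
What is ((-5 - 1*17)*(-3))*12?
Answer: 792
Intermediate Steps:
((-5 - 1*17)*(-3))*12 = ((-5 - 17)*(-3))*12 = -22*(-3)*12 = 66*12 = 792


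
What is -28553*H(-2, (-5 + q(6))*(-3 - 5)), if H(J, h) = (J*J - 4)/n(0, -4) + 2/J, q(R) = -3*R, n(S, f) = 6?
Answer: 28553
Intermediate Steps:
H(J, h) = -⅔ + 2/J + J²/6 (H(J, h) = (J*J - 4)/6 + 2/J = (J² - 4)*(⅙) + 2/J = (-4 + J²)*(⅙) + 2/J = (-⅔ + J²/6) + 2/J = -⅔ + 2/J + J²/6)
-28553*H(-2, (-5 + q(6))*(-3 - 5)) = -28553*(12 - 2*(-4 + (-2)²))/(6*(-2)) = -28553*(-1)*(12 - 2*(-4 + 4))/(6*2) = -28553*(-1)*(12 - 2*0)/(6*2) = -28553*(-1)*(12 + 0)/(6*2) = -28553*(-1)*12/(6*2) = -28553*(-1) = 28553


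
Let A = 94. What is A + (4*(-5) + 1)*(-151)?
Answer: 2963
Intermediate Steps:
A + (4*(-5) + 1)*(-151) = 94 + (4*(-5) + 1)*(-151) = 94 + (-20 + 1)*(-151) = 94 - 19*(-151) = 94 + 2869 = 2963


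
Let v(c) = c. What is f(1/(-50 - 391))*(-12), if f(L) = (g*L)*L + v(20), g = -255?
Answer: -5185820/21609 ≈ -239.98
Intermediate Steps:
f(L) = 20 - 255*L**2 (f(L) = (-255*L)*L + 20 = -255*L**2 + 20 = 20 - 255*L**2)
f(1/(-50 - 391))*(-12) = (20 - 255/(-50 - 391)**2)*(-12) = (20 - 255*(1/(-441))**2)*(-12) = (20 - 255*(-1/441)**2)*(-12) = (20 - 255*1/194481)*(-12) = (20 - 85/64827)*(-12) = (1296455/64827)*(-12) = -5185820/21609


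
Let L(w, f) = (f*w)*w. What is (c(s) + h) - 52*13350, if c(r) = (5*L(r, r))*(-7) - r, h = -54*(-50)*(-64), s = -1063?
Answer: 42039630708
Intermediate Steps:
h = -172800 (h = 2700*(-64) = -172800)
L(w, f) = f*w²
c(r) = -r - 35*r³ (c(r) = (5*(r*r²))*(-7) - r = (5*r³)*(-7) - r = -35*r³ - r = -r - 35*r³)
(c(s) + h) - 52*13350 = ((-1*(-1063) - 35*(-1063)³) - 172800) - 52*13350 = ((1063 - 35*(-1201157047)) - 172800) - 694200 = ((1063 + 42040496645) - 172800) - 694200 = (42040497708 - 172800) - 694200 = 42040324908 - 694200 = 42039630708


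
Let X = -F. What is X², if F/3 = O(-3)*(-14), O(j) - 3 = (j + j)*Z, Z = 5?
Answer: 1285956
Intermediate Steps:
O(j) = 3 + 10*j (O(j) = 3 + (j + j)*5 = 3 + (2*j)*5 = 3 + 10*j)
F = 1134 (F = 3*((3 + 10*(-3))*(-14)) = 3*((3 - 30)*(-14)) = 3*(-27*(-14)) = 3*378 = 1134)
X = -1134 (X = -1*1134 = -1134)
X² = (-1134)² = 1285956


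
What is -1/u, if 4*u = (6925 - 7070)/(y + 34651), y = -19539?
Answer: 60448/145 ≈ 416.88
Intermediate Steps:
u = -145/60448 (u = ((6925 - 7070)/(-19539 + 34651))/4 = (-145/15112)/4 = (-145*1/15112)/4 = (1/4)*(-145/15112) = -145/60448 ≈ -0.0023988)
-1/u = -1/(-145/60448) = -1*(-60448/145) = 60448/145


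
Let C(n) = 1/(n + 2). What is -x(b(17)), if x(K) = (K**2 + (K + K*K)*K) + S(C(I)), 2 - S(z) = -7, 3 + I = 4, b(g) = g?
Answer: -5500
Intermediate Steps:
I = 1 (I = -3 + 4 = 1)
C(n) = 1/(2 + n)
S(z) = 9 (S(z) = 2 - 1*(-7) = 2 + 7 = 9)
x(K) = 9 + K**2 + K*(K + K**2) (x(K) = (K**2 + (K + K*K)*K) + 9 = (K**2 + (K + K**2)*K) + 9 = (K**2 + K*(K + K**2)) + 9 = 9 + K**2 + K*(K + K**2))
-x(b(17)) = -(9 + 17**3 + 2*17**2) = -(9 + 4913 + 2*289) = -(9 + 4913 + 578) = -1*5500 = -5500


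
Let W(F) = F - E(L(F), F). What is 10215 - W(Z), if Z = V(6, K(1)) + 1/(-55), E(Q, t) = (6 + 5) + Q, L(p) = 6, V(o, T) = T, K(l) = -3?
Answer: 562926/55 ≈ 10235.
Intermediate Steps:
E(Q, t) = 11 + Q
Z = -166/55 (Z = -3 + 1/(-55) = -3 - 1/55 = -166/55 ≈ -3.0182)
W(F) = -17 + F (W(F) = F - (11 + 6) = F - 1*17 = F - 17 = -17 + F)
10215 - W(Z) = 10215 - (-17 - 166/55) = 10215 - 1*(-1101/55) = 10215 + 1101/55 = 562926/55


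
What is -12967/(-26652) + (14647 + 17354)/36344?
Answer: 331040825/242160072 ≈ 1.3670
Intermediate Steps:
-12967/(-26652) + (14647 + 17354)/36344 = -12967*(-1/26652) + 32001*(1/36344) = 12967/26652 + 32001/36344 = 331040825/242160072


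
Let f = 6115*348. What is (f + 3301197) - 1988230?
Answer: 3440987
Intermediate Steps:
f = 2128020
(f + 3301197) - 1988230 = (2128020 + 3301197) - 1988230 = 5429217 - 1988230 = 3440987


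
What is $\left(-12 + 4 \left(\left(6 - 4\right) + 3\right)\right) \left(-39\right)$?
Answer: $-312$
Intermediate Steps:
$\left(-12 + 4 \left(\left(6 - 4\right) + 3\right)\right) \left(-39\right) = \left(-12 + 4 \left(2 + 3\right)\right) \left(-39\right) = \left(-12 + 4 \cdot 5\right) \left(-39\right) = \left(-12 + 20\right) \left(-39\right) = 8 \left(-39\right) = -312$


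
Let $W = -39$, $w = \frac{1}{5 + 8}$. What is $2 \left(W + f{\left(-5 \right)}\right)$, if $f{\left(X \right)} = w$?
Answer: $- \frac{1012}{13} \approx -77.846$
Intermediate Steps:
$w = \frac{1}{13} \approx 0.076923$
$f{\left(X \right)} = \frac{1}{13}$
$2 \left(W + f{\left(-5 \right)}\right) = 2 \left(-39 + \frac{1}{13}\right) = 2 \left(- \frac{506}{13}\right) = - \frac{1012}{13}$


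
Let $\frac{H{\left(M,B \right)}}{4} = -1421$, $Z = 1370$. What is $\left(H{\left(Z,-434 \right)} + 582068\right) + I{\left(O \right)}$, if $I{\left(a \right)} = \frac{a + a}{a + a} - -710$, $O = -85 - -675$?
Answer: $577095$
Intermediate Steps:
$H{\left(M,B \right)} = -5684$ ($H{\left(M,B \right)} = 4 \left(-1421\right) = -5684$)
$O = 590$ ($O = -85 + 675 = 590$)
$I{\left(a \right)} = 711$ ($I{\left(a \right)} = \frac{2 a}{2 a} + 710 = 2 a \frac{1}{2 a} + 710 = 1 + 710 = 711$)
$\left(H{\left(Z,-434 \right)} + 582068\right) + I{\left(O \right)} = \left(-5684 + 582068\right) + 711 = 576384 + 711 = 577095$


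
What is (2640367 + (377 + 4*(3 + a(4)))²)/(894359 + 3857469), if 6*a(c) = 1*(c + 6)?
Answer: 6293068/10691613 ≈ 0.58860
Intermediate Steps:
a(c) = 1 + c/6 (a(c) = (1*(c + 6))/6 = (1*(6 + c))/6 = (6 + c)/6 = 1 + c/6)
(2640367 + (377 + 4*(3 + a(4)))²)/(894359 + 3857469) = (2640367 + (377 + 4*(3 + (1 + (⅙)*4)))²)/(894359 + 3857469) = (2640367 + (377 + 4*(3 + (1 + ⅔)))²)/4751828 = (2640367 + (377 + 4*(3 + 5/3))²)*(1/4751828) = (2640367 + (377 + 4*(14/3))²)*(1/4751828) = (2640367 + (377 + 56/3)²)*(1/4751828) = (2640367 + (1187/3)²)*(1/4751828) = (2640367 + 1408969/9)*(1/4751828) = (25172272/9)*(1/4751828) = 6293068/10691613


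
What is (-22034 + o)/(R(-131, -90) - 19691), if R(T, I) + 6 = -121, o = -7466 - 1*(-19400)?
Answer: 5050/9909 ≈ 0.50964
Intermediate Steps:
o = 11934 (o = -7466 + 19400 = 11934)
R(T, I) = -127 (R(T, I) = -6 - 121 = -127)
(-22034 + o)/(R(-131, -90) - 19691) = (-22034 + 11934)/(-127 - 19691) = -10100/(-19818) = -10100*(-1/19818) = 5050/9909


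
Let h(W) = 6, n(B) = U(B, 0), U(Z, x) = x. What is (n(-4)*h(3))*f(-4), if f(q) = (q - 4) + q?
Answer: 0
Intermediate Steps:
n(B) = 0
f(q) = -4 + 2*q (f(q) = (-4 + q) + q = -4 + 2*q)
(n(-4)*h(3))*f(-4) = (0*6)*(-4 + 2*(-4)) = 0*(-4 - 8) = 0*(-12) = 0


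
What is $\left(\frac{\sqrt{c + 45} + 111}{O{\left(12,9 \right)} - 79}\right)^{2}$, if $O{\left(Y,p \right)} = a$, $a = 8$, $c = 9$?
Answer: $\frac{12375}{5041} + \frac{666 \sqrt{6}}{5041} \approx 2.7785$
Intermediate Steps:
$O{\left(Y,p \right)} = 8$
$\left(\frac{\sqrt{c + 45} + 111}{O{\left(12,9 \right)} - 79}\right)^{2} = \left(\frac{\sqrt{9 + 45} + 111}{8 - 79}\right)^{2} = \left(\frac{\sqrt{54} + 111}{-71}\right)^{2} = \left(\left(3 \sqrt{6} + 111\right) \left(- \frac{1}{71}\right)\right)^{2} = \left(\left(111 + 3 \sqrt{6}\right) \left(- \frac{1}{71}\right)\right)^{2} = \left(- \frac{111}{71} - \frac{3 \sqrt{6}}{71}\right)^{2}$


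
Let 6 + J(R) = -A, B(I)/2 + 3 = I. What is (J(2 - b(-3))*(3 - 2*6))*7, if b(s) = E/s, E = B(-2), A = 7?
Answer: 819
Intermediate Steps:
B(I) = -6 + 2*I
E = -10 (E = -6 + 2*(-2) = -6 - 4 = -10)
b(s) = -10/s
J(R) = -13 (J(R) = -6 - 1*7 = -6 - 7 = -13)
(J(2 - b(-3))*(3 - 2*6))*7 = -13*(3 - 2*6)*7 = -13*(3 - 12)*7 = -13*(-9)*7 = 117*7 = 819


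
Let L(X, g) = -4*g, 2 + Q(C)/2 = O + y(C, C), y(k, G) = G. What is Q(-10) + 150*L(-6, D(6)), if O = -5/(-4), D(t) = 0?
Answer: -43/2 ≈ -21.500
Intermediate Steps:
O = 5/4 (O = -5*(-¼) = 5/4 ≈ 1.2500)
Q(C) = -3/2 + 2*C (Q(C) = -4 + 2*(5/4 + C) = -4 + (5/2 + 2*C) = -3/2 + 2*C)
Q(-10) + 150*L(-6, D(6)) = (-3/2 + 2*(-10)) + 150*(-4*0) = (-3/2 - 20) + 150*0 = -43/2 + 0 = -43/2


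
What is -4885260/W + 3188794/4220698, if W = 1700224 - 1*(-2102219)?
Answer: -1415666614623/2674827260869 ≈ -0.52925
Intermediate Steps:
W = 3802443 (W = 1700224 + 2102219 = 3802443)
-4885260/W + 3188794/4220698 = -4885260/3802443 + 3188794/4220698 = -4885260*1/3802443 + 3188794*(1/4220698) = -1628420/1267481 + 1594397/2110349 = -1415666614623/2674827260869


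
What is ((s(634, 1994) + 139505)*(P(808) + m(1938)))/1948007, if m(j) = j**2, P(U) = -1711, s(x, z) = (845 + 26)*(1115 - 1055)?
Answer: 719911314745/1948007 ≈ 3.6956e+5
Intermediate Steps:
s(x, z) = 52260 (s(x, z) = 871*60 = 52260)
((s(634, 1994) + 139505)*(P(808) + m(1938)))/1948007 = ((52260 + 139505)*(-1711 + 1938**2))/1948007 = (191765*(-1711 + 3755844))*(1/1948007) = (191765*3754133)*(1/1948007) = 719911314745*(1/1948007) = 719911314745/1948007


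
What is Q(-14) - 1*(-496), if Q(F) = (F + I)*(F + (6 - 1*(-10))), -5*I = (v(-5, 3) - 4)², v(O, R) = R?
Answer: 2338/5 ≈ 467.60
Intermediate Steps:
I = -⅕ (I = -(3 - 4)²/5 = -⅕*(-1)² = -⅕*1 = -⅕ ≈ -0.20000)
Q(F) = (16 + F)*(-⅕ + F) (Q(F) = (F - ⅕)*(F + (6 - 1*(-10))) = (-⅕ + F)*(F + (6 + 10)) = (-⅕ + F)*(F + 16) = (-⅕ + F)*(16 + F) = (16 + F)*(-⅕ + F))
Q(-14) - 1*(-496) = (-16/5 + (-14)² + (79/5)*(-14)) - 1*(-496) = (-16/5 + 196 - 1106/5) + 496 = -142/5 + 496 = 2338/5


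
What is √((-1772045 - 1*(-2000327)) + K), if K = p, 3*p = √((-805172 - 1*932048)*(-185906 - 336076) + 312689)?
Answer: √(2054538 + 3*√906797882729)/3 ≈ 738.72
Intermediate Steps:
p = √906797882729/3 (p = √((-805172 - 1*932048)*(-185906 - 336076) + 312689)/3 = √((-805172 - 932048)*(-521982) + 312689)/3 = √(-1737220*(-521982) + 312689)/3 = √(906797570040 + 312689)/3 = √906797882729/3 ≈ 3.1742e+5)
K = √906797882729/3 ≈ 3.1742e+5
√((-1772045 - 1*(-2000327)) + K) = √((-1772045 - 1*(-2000327)) + √906797882729/3) = √((-1772045 + 2000327) + √906797882729/3) = √(228282 + √906797882729/3)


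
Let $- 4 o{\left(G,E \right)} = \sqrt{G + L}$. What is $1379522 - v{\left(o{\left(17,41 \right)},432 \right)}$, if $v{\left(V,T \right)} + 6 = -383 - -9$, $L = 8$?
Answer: $1379902$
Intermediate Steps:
$o{\left(G,E \right)} = - \frac{\sqrt{8 + G}}{4}$ ($o{\left(G,E \right)} = - \frac{\sqrt{G + 8}}{4} = - \frac{\sqrt{8 + G}}{4}$)
$v{\left(V,T \right)} = -380$ ($v{\left(V,T \right)} = -6 - 374 = -380$)
$1379522 - v{\left(o{\left(17,41 \right)},432 \right)} = 1379522 - -380 = 1379522 + 380 = 1379902$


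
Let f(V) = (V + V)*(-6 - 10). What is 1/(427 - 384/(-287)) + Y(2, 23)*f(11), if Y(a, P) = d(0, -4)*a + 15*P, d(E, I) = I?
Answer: -14582803905/122933 ≈ -1.1862e+5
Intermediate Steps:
Y(a, P) = -4*a + 15*P
f(V) = -32*V (f(V) = (2*V)*(-16) = -32*V)
1/(427 - 384/(-287)) + Y(2, 23)*f(11) = 1/(427 - 384/(-287)) + (-4*2 + 15*23)*(-32*11) = 1/(427 - 384*(-1/287)) + (-8 + 345)*(-352) = 1/(427 + 384/287) + 337*(-352) = 1/(122933/287) - 118624 = 287/122933 - 118624 = -14582803905/122933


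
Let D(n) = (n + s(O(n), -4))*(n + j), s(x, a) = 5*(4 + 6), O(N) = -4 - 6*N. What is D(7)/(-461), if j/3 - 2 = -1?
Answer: -570/461 ≈ -1.2364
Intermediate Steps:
O(N) = -4 - 6*N
s(x, a) = 50 (s(x, a) = 5*10 = 50)
j = 3 (j = 6 + 3*(-1) = 6 - 3 = 3)
D(n) = (3 + n)*(50 + n) (D(n) = (n + 50)*(n + 3) = (50 + n)*(3 + n) = (3 + n)*(50 + n))
D(7)/(-461) = (150 + 7² + 53*7)/(-461) = (150 + 49 + 371)*(-1/461) = 570*(-1/461) = -570/461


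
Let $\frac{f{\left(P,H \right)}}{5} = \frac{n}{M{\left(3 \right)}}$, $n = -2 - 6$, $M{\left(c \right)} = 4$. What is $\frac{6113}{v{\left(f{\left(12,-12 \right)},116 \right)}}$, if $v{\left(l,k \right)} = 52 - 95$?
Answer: $- \frac{6113}{43} \approx -142.16$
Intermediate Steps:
$n = -8$ ($n = -2 - 6 = -8$)
$f{\left(P,H \right)} = -10$ ($f{\left(P,H \right)} = 5 \left(- \frac{8}{4}\right) = 5 \left(\left(-8\right) \frac{1}{4}\right) = 5 \left(-2\right) = -10$)
$v{\left(l,k \right)} = -43$ ($v{\left(l,k \right)} = 52 - 95 = -43$)
$\frac{6113}{v{\left(f{\left(12,-12 \right)},116 \right)}} = \frac{6113}{-43} = 6113 \left(- \frac{1}{43}\right) = - \frac{6113}{43}$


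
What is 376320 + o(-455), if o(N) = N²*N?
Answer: -93820055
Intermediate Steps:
o(N) = N³
376320 + o(-455) = 376320 + (-455)³ = 376320 - 94196375 = -93820055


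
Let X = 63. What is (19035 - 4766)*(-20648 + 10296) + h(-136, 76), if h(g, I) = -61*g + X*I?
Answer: -147699604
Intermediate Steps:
h(g, I) = -61*g + 63*I
(19035 - 4766)*(-20648 + 10296) + h(-136, 76) = (19035 - 4766)*(-20648 + 10296) + (-61*(-136) + 63*76) = 14269*(-10352) + (8296 + 4788) = -147712688 + 13084 = -147699604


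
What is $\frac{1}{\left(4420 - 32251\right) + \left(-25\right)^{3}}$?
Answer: $- \frac{1}{43456} \approx -2.3012 \cdot 10^{-5}$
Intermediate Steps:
$\frac{1}{\left(4420 - 32251\right) + \left(-25\right)^{3}} = \frac{1}{-27831 - 15625} = \frac{1}{-43456} = - \frac{1}{43456}$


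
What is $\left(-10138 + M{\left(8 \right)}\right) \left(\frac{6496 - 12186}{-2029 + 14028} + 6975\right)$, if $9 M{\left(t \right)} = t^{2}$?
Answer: $- \frac{7630443830630}{107991} \approx -7.0658 \cdot 10^{7}$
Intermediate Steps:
$M{\left(t \right)} = \frac{t^{2}}{9}$
$\left(-10138 + M{\left(8 \right)}\right) \left(\frac{6496 - 12186}{-2029 + 14028} + 6975\right) = \left(-10138 + \frac{8^{2}}{9}\right) \left(\frac{6496 - 12186}{-2029 + 14028} + 6975\right) = \left(-10138 + \frac{1}{9} \cdot 64\right) \left(- \frac{5690}{11999} + 6975\right) = \left(-10138 + \frac{64}{9}\right) \left(\left(-5690\right) \frac{1}{11999} + 6975\right) = - \frac{91178 \left(- \frac{5690}{11999} + 6975\right)}{9} = \left(- \frac{91178}{9}\right) \frac{83687335}{11999} = - \frac{7630443830630}{107991}$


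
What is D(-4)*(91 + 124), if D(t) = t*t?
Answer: 3440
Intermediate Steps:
D(t) = t²
D(-4)*(91 + 124) = (-4)²*(91 + 124) = 16*215 = 3440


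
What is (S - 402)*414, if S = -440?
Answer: -348588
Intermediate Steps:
(S - 402)*414 = (-440 - 402)*414 = -842*414 = -348588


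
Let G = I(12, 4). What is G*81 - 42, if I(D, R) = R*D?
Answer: 3846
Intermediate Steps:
I(D, R) = D*R
G = 48 (G = 12*4 = 48)
G*81 - 42 = 48*81 - 42 = 3888 - 42 = 3846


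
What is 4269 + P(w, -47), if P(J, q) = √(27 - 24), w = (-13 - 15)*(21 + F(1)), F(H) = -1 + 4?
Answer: 4269 + √3 ≈ 4270.7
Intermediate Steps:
F(H) = 3
w = -672 (w = (-13 - 15)*(21 + 3) = -28*24 = -672)
P(J, q) = √3
4269 + P(w, -47) = 4269 + √3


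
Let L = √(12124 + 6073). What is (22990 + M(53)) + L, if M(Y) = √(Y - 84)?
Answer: 22990 + √18197 + I*√31 ≈ 23125.0 + 5.5678*I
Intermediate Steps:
M(Y) = √(-84 + Y)
L = √18197 ≈ 134.90
(22990 + M(53)) + L = (22990 + √(-84 + 53)) + √18197 = (22990 + √(-31)) + √18197 = (22990 + I*√31) + √18197 = 22990 + √18197 + I*√31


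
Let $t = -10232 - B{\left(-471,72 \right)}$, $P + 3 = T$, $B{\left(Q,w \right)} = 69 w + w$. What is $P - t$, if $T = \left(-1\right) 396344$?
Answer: $-381075$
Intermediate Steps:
$B{\left(Q,w \right)} = 70 w$
$T = -396344$
$P = -396347$ ($P = -3 - 396344 = -396347$)
$t = -15272$ ($t = -10232 - 70 \cdot 72 = -10232 - 5040 = -15272$)
$P - t = -396347 - -15272 = -396347 + 15272 = -381075$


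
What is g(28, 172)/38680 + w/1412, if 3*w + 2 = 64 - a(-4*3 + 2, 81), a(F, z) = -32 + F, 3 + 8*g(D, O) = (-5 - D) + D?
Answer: 1004621/40962120 ≈ 0.024526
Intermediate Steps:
g(D, O) = -1 (g(D, O) = -3/8 + ((-5 - D) + D)/8 = -3/8 + (⅛)*(-5) = -3/8 - 5/8 = -1)
w = 104/3 (w = -⅔ + (64 - (-32 + (-4*3 + 2)))/3 = -⅔ + (64 - (-32 + (-12 + 2)))/3 = -⅔ + (64 - (-32 - 10))/3 = -⅔ + (64 - 1*(-42))/3 = -⅔ + (64 + 42)/3 = -⅔ + (⅓)*106 = -⅔ + 106/3 = 104/3 ≈ 34.667)
g(28, 172)/38680 + w/1412 = -1/38680 + (104/3)/1412 = -1*1/38680 + (104/3)*(1/1412) = -1/38680 + 26/1059 = 1004621/40962120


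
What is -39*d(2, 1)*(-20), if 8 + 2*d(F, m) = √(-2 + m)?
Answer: -3120 + 390*I ≈ -3120.0 + 390.0*I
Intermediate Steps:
d(F, m) = -4 + √(-2 + m)/2
-39*d(2, 1)*(-20) = -39*(-4 + √(-2 + 1)/2)*(-20) = -39*(-4 + √(-1)/2)*(-20) = -39*(-4 + I/2)*(-20) = (156 - 39*I/2)*(-20) = -3120 + 390*I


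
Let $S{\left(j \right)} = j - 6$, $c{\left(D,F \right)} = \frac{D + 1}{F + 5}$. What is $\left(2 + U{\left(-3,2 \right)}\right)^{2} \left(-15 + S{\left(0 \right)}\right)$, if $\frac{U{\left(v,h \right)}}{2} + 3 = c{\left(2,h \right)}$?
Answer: $- \frac{1452}{7} \approx -207.43$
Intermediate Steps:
$c{\left(D,F \right)} = \frac{1 + D}{5 + F}$
$S{\left(j \right)} = -6 + j$
$U{\left(v,h \right)} = -6 + \frac{6}{5 + h}$ ($U{\left(v,h \right)} = -6 + 2 \frac{1 + 2}{5 + h} = -6 + 2 \frac{1}{5 + h} 3 = -6 + 2 \frac{3}{5 + h} = -6 + \frac{6}{5 + h}$)
$\left(2 + U{\left(-3,2 \right)}\right)^{2} \left(-15 + S{\left(0 \right)}\right) = \left(2 + \frac{6 \left(-4 - 2\right)}{5 + 2}\right)^{2} \left(-15 + \left(-6 + 0\right)\right) = \left(2 + \frac{6 \left(-4 - 2\right)}{7}\right)^{2} \left(-15 - 6\right) = \left(2 + 6 \cdot \frac{1}{7} \left(-6\right)\right)^{2} \left(-21\right) = \left(2 - \frac{36}{7}\right)^{2} \left(-21\right) = \left(- \frac{22}{7}\right)^{2} \left(-21\right) = \frac{484}{49} \left(-21\right) = - \frac{1452}{7}$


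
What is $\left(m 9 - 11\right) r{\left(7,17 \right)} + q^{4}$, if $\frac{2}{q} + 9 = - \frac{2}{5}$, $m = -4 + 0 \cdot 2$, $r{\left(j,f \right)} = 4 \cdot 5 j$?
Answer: $- \frac{32108290980}{4879681} \approx -6580.0$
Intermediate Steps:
$r{\left(j,f \right)} = 20 j$
$m = -4$ ($m = -4 + 0 = -4$)
$q = - \frac{10}{47}$ ($q = \frac{2}{-9 - \frac{2}{5}} = \frac{2}{- \frac{47}{5}} = 2 \left(- \frac{5}{47}\right) = - \frac{10}{47} \approx -0.21277$)
$\left(m 9 - 11\right) r{\left(7,17 \right)} + q^{4} = \left(\left(-4\right) 9 - 11\right) 20 \cdot 7 + \left(- \frac{10}{47}\right)^{4} = \left(-36 - 11\right) 140 + \frac{10000}{4879681} = \left(-47\right) 140 + \frac{10000}{4879681} = -6580 + \frac{10000}{4879681} = - \frac{32108290980}{4879681}$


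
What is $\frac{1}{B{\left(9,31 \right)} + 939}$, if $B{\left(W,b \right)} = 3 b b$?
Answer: $\frac{1}{3822} \approx 0.00026164$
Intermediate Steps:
$B{\left(W,b \right)} = 3 b^{2}$
$\frac{1}{B{\left(9,31 \right)} + 939} = \frac{1}{3 \cdot 31^{2} + 939} = \frac{1}{3 \cdot 961 + 939} = \frac{1}{2883 + 939} = \frac{1}{3822}$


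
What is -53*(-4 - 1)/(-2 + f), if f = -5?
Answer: -265/7 ≈ -37.857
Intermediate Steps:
-53*(-4 - 1)/(-2 + f) = -53*(-4 - 1)/(-2 - 5) = -(-265)/(-7) = -(-265)*(-1)/7 = -53*5/7 = -265/7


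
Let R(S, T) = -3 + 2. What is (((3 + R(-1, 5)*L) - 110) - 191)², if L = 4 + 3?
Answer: 93025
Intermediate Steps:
R(S, T) = -1
L = 7
(((3 + R(-1, 5)*L) - 110) - 191)² = (((3 - 1*7) - 110) - 191)² = (((3 - 7) - 110) - 191)² = ((-4 - 110) - 191)² = (-114 - 191)² = (-305)² = 93025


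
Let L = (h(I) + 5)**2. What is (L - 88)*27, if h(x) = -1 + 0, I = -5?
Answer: -1944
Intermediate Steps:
h(x) = -1
L = 16 (L = (-1 + 5)**2 = 4**2 = 16)
(L - 88)*27 = (16 - 88)*27 = -72*27 = -1944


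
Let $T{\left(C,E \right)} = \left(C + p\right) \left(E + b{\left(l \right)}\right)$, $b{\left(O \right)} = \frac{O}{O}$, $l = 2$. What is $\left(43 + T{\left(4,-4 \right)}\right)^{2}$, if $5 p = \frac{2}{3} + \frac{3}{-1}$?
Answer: $\frac{26244}{25} \approx 1049.8$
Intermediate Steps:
$p = - \frac{7}{15}$ ($p = \frac{\frac{2}{3} + \frac{3}{-1}}{5} = \frac{2 \cdot \frac{1}{3} + 3 \left(-1\right)}{5} = \frac{\frac{2}{3} - 3}{5} = \frac{1}{5} \left(- \frac{7}{3}\right) = - \frac{7}{15} \approx -0.46667$)
$b{\left(O \right)} = 1$
$T{\left(C,E \right)} = \left(1 + E\right) \left(- \frac{7}{15} + C\right)$ ($T{\left(C,E \right)} = \left(C - \frac{7}{15}\right) \left(E + 1\right) = \left(- \frac{7}{15} + C\right) \left(1 + E\right) = \left(1 + E\right) \left(- \frac{7}{15} + C\right)$)
$\left(43 + T{\left(4,-4 \right)}\right)^{2} = \left(43 + \left(- \frac{7}{15} + 4 - - \frac{28}{15} + 4 \left(-4\right)\right)\right)^{2} = \left(43 + \left(- \frac{7}{15} + 4 + \frac{28}{15} - 16\right)\right)^{2} = \left(43 - \frac{53}{5}\right)^{2} = \left(\frac{162}{5}\right)^{2} = \frac{26244}{25}$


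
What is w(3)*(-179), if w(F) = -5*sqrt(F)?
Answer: 895*sqrt(3) ≈ 1550.2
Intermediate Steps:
w(3)*(-179) = -5*sqrt(3)*(-179) = 895*sqrt(3)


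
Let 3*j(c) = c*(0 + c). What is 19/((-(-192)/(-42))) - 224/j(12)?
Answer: -847/96 ≈ -8.8229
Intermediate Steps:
j(c) = c²/3 (j(c) = (c*(0 + c))/3 = (c*c)/3 = c²/3)
19/((-(-192)/(-42))) - 224/j(12) = 19/((-(-192)/(-42))) - 224/((⅓)*12²) = 19/((-(-192)*(-1)/42)) - 224/((⅓)*144) = 19/((-6*16/21)) - 224/48 = 19/(-32/7) - 224*1/48 = 19*(-7/32) - 14/3 = -133/32 - 14/3 = -847/96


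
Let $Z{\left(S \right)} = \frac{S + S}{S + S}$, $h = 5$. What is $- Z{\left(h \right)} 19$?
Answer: $-19$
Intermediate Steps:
$Z{\left(S \right)} = 1$ ($Z{\left(S \right)} = \frac{2 S}{2 S} = 2 S \frac{1}{2 S} = 1$)
$- Z{\left(h \right)} 19 = \left(-1\right) 1 \cdot 19 = \left(-1\right) 19 = -19$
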